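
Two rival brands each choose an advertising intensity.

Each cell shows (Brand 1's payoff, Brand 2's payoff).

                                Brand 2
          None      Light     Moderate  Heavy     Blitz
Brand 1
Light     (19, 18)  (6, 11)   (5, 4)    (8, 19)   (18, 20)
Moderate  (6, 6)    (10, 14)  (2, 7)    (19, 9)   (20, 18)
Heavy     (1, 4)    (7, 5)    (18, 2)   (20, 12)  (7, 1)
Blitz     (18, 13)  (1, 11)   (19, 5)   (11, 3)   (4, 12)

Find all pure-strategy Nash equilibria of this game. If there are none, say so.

(Moderate, Blitz), (Heavy, Heavy)

Brand 1 against None: payoffs 19, 6, 1, 18 → best response Light.
Brand 1 against Light: payoffs 6, 10, 7, 1 → best response Moderate.
Brand 1 against Moderate: payoffs 5, 2, 18, 19 → best response Blitz.
Brand 1 against Heavy: payoffs 8, 19, 20, 11 → best response Heavy.
Brand 1 against Blitz: payoffs 18, 20, 7, 4 → best response Moderate.
Brand 2 against Light: payoffs 18, 11, 4, 19, 20 → best response Blitz.
Brand 2 against Moderate: payoffs 6, 14, 7, 9, 18 → best response Blitz.
Brand 2 against Heavy: payoffs 4, 5, 2, 12, 1 → best response Heavy.
Brand 2 against Blitz: payoffs 13, 11, 5, 3, 12 → best response None.
Mutual best responses: (Moderate, Blitz); (Heavy, Heavy).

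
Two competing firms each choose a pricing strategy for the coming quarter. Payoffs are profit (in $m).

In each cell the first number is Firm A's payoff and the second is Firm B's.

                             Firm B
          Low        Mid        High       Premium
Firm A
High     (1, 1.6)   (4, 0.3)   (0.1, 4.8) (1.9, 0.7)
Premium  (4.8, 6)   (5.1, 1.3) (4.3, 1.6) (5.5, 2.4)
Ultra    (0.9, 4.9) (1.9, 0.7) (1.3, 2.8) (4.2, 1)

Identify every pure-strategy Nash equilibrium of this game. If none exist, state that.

The unique pure-strategy Nash equilibrium is (Premium, Low).

Firm A against Low: payoffs 1, 4.8, 0.9 → best response Premium.
Firm A against Mid: payoffs 4, 5.1, 1.9 → best response Premium.
Firm A against High: payoffs 0.1, 4.3, 1.3 → best response Premium.
Firm A against Premium: payoffs 1.9, 5.5, 4.2 → best response Premium.
Firm B against High: payoffs 1.6, 0.3, 4.8, 0.7 → best response High.
Firm B against Premium: payoffs 6, 1.3, 1.6, 2.4 → best response Low.
Firm B against Ultra: payoffs 4.9, 0.7, 2.8, 1 → best response Low.
Mutual best responses: (Premium, Low).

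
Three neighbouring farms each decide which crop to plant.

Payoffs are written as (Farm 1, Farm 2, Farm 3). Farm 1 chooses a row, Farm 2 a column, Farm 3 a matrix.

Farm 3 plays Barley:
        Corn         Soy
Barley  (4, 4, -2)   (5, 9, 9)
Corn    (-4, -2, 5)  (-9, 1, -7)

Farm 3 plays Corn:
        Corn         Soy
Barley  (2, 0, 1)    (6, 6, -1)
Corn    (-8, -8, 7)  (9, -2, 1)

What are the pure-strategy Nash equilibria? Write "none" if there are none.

Farm 1 against (Corn, Barley): payoffs 4, -4 → best response Barley.
Farm 1 against (Corn, Corn): payoffs 2, -8 → best response Barley.
Farm 1 against (Soy, Barley): payoffs 5, -9 → best response Barley.
Farm 1 against (Soy, Corn): payoffs 6, 9 → best response Corn.
Farm 2 against (Barley, Barley): payoffs 4, 9 → best response Soy.
Farm 2 against (Barley, Corn): payoffs 0, 6 → best response Soy.
Farm 2 against (Corn, Barley): payoffs -2, 1 → best response Soy.
Farm 2 against (Corn, Corn): payoffs -8, -2 → best response Soy.
Farm 3 against (Barley, Corn): payoffs -2, 1 → best response Corn.
Farm 3 against (Barley, Soy): payoffs 9, -1 → best response Barley.
Farm 3 against (Corn, Corn): payoffs 5, 7 → best response Corn.
Farm 3 against (Corn, Soy): payoffs -7, 1 → best response Corn.
Mutual best responses: (Barley, Soy, Barley); (Corn, Soy, Corn).

Pure-strategy Nash equilibria: (Barley, Soy, Barley); (Corn, Soy, Corn)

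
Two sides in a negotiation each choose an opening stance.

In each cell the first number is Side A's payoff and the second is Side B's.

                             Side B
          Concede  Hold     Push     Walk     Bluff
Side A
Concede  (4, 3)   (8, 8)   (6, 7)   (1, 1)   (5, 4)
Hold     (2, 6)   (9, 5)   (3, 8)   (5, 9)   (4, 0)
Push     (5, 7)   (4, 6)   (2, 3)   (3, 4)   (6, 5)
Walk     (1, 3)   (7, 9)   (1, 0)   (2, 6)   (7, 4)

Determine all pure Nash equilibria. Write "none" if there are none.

The pure Nash equilibria are (Hold, Walk) and (Push, Concede).

Side A against Concede: payoffs 4, 2, 5, 1 → best response Push.
Side A against Hold: payoffs 8, 9, 4, 7 → best response Hold.
Side A against Push: payoffs 6, 3, 2, 1 → best response Concede.
Side A against Walk: payoffs 1, 5, 3, 2 → best response Hold.
Side A against Bluff: payoffs 5, 4, 6, 7 → best response Walk.
Side B against Concede: payoffs 3, 8, 7, 1, 4 → best response Hold.
Side B against Hold: payoffs 6, 5, 8, 9, 0 → best response Walk.
Side B against Push: payoffs 7, 6, 3, 4, 5 → best response Concede.
Side B against Walk: payoffs 3, 9, 0, 6, 4 → best response Hold.
Mutual best responses: (Hold, Walk); (Push, Concede).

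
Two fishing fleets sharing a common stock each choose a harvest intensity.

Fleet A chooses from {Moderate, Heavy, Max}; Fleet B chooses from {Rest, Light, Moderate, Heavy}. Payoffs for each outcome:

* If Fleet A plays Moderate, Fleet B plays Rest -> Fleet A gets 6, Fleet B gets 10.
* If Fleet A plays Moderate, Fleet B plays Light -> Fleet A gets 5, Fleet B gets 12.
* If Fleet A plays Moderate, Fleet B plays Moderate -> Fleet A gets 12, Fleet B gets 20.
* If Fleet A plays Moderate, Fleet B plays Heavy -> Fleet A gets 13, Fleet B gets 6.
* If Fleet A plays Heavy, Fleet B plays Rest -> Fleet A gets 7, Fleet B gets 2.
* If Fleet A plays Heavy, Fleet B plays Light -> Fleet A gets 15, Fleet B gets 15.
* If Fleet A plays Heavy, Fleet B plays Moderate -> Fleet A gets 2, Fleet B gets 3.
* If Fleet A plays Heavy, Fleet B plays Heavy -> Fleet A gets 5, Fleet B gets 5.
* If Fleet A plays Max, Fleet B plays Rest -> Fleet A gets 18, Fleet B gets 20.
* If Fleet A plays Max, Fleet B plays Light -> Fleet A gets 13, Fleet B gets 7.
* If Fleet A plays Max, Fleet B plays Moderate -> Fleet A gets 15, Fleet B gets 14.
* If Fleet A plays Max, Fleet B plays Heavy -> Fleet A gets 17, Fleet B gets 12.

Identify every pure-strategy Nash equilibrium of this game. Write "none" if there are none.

Pure-strategy Nash equilibria: (Heavy, Light); (Max, Rest)

(Moderate, Rest): Fleet A can switch to Heavy (6 → 7). Not NE.
(Moderate, Light): Fleet A can switch to Heavy (5 → 15). Not NE.
(Moderate, Moderate): Fleet A can switch to Max (12 → 15). Not NE.
(Moderate, Heavy): Fleet A can switch to Max (13 → 17). Not NE.
(Heavy, Rest): Fleet A can switch to Max (7 → 18). Not NE.
(Heavy, Light): Fleet A gets 15, best alternative 13; Fleet B gets 15, best alternative 5. No profitable deviation — NE.
(Heavy, Moderate): Fleet A can switch to Moderate (2 → 12). Not NE.
(Heavy, Heavy): Fleet A can switch to Moderate (5 → 13). Not NE.
(Max, Rest): Fleet A gets 18, best alternative 7; Fleet B gets 20, best alternative 14. No profitable deviation — NE.
(Max, Light): Fleet A can switch to Heavy (13 → 15). Not NE.
(Max, Moderate): Fleet B can switch to Rest (14 → 20). Not NE.
(Max, Heavy): Fleet B can switch to Rest (12 → 20). Not NE.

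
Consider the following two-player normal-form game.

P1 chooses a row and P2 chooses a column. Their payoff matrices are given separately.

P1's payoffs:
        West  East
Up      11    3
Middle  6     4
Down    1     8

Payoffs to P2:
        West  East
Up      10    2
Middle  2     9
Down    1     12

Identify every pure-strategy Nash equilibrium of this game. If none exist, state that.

P1 against West: payoffs 11, 6, 1 → best response Up.
P1 against East: payoffs 3, 4, 8 → best response Down.
P2 against Up: payoffs 10, 2 → best response West.
P2 against Middle: payoffs 2, 9 → best response East.
P2 against Down: payoffs 1, 12 → best response East.
Mutual best responses: (Up, West); (Down, East).

(Up, West) and (Down, East)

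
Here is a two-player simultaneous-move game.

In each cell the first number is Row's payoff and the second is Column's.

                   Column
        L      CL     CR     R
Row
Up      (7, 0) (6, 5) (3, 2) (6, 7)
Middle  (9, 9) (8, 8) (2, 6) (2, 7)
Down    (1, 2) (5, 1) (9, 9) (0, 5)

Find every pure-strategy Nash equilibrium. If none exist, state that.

Row against L: payoffs 7, 9, 1 → best response Middle.
Row against CL: payoffs 6, 8, 5 → best response Middle.
Row against CR: payoffs 3, 2, 9 → best response Down.
Row against R: payoffs 6, 2, 0 → best response Up.
Column against Up: payoffs 0, 5, 2, 7 → best response R.
Column against Middle: payoffs 9, 8, 6, 7 → best response L.
Column against Down: payoffs 2, 1, 9, 5 → best response CR.
Mutual best responses: (Up, R); (Middle, L); (Down, CR).

Pure-strategy Nash equilibria: (Up, R); (Middle, L); (Down, CR)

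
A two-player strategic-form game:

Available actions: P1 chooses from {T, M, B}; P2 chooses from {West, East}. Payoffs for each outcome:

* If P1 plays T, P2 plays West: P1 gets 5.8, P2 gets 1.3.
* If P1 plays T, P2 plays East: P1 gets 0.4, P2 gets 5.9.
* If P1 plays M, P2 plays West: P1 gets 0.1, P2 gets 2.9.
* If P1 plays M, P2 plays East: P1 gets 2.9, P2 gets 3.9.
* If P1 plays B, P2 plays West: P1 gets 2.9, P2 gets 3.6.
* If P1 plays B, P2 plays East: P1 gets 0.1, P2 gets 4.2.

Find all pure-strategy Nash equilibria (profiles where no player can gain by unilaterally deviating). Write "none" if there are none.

The unique pure-strategy Nash equilibrium is (M, East).

For each strategy profile, look for a profitable unilateral deviation.
(T, West): P2 can switch to East (1.3 → 5.9). Not NE.
(T, East): P1 can switch to M (0.4 → 2.9). Not NE.
(M, West): P1 can switch to T (0.1 → 5.8). Not NE.
(M, East): P1 gets 2.9, best alternative 0.4; P2 gets 3.9, best alternative 2.9. No profitable deviation — NE.
(B, West): P1 can switch to T (2.9 → 5.8). Not NE.
(B, East): P1 can switch to T (0.1 → 0.4). Not NE.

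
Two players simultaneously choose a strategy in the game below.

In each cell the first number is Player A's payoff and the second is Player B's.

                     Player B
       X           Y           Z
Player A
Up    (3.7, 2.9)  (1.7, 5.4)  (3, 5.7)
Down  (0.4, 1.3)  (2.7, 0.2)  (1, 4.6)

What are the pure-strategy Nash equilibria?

Player A against X: payoffs 3.7, 0.4 → best response Up.
Player A against Y: payoffs 1.7, 2.7 → best response Down.
Player A against Z: payoffs 3, 1 → best response Up.
Player B against Up: payoffs 2.9, 5.4, 5.7 → best response Z.
Player B against Down: payoffs 1.3, 0.2, 4.6 → best response Z.
Mutual best responses: (Up, Z).

(Up, Z)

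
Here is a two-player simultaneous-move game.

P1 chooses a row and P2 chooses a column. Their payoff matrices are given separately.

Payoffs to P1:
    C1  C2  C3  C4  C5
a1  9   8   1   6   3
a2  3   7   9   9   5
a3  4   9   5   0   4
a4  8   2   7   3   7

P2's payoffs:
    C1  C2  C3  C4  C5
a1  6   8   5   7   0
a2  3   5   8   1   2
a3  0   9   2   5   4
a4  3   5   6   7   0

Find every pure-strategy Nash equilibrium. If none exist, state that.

The pure Nash equilibria are (a2, C3); (a3, C2).

(a1, C1): P2 can switch to C2 (6 → 8). Not NE.
(a1, C2): P1 can switch to a3 (8 → 9). Not NE.
(a1, C3): P1 can switch to a2 (1 → 9). Not NE.
(a1, C4): P1 can switch to a2 (6 → 9). Not NE.
(a1, C5): P1 can switch to a2 (3 → 5). Not NE.
(a2, C1): P1 can switch to a1 (3 → 9). Not NE.
(a2, C2): P1 can switch to a1 (7 → 8). Not NE.
(a2, C3): P1 gets 9, best alternative 7; P2 gets 8, best alternative 5. No profitable deviation — NE.
(a2, C4): P2 can switch to C1 (1 → 3). Not NE.
(a2, C5): P1 can switch to a4 (5 → 7). Not NE.
(a3, C1): P1 can switch to a1 (4 → 9). Not NE.
(a3, C2): P1 gets 9, best alternative 8; P2 gets 9, best alternative 5. No profitable deviation — NE.
(The remaining 8 profiles each have a profitable deviation by the same check.)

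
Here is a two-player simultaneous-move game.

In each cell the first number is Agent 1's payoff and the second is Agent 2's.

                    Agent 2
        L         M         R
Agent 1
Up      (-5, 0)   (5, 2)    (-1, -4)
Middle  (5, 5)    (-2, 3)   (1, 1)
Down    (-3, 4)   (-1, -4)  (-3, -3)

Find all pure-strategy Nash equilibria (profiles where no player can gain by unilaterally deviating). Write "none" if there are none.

(Up, M); (Middle, L)

(Up, L): Agent 1 can switch to Middle (-5 → 5). Not NE.
(Up, M): Agent 1 gets 5, best alternative -1; Agent 2 gets 2, best alternative 0. No profitable deviation — NE.
(Up, R): Agent 1 can switch to Middle (-1 → 1). Not NE.
(Middle, L): Agent 1 gets 5, best alternative -3; Agent 2 gets 5, best alternative 3. No profitable deviation — NE.
(Middle, M): Agent 1 can switch to Up (-2 → 5). Not NE.
(Middle, R): Agent 2 can switch to L (1 → 5). Not NE.
(Down, L): Agent 1 can switch to Middle (-3 → 5). Not NE.
(Down, M): Agent 1 can switch to Up (-1 → 5). Not NE.
(The remaining 1 profile has a profitable deviation by the same check.)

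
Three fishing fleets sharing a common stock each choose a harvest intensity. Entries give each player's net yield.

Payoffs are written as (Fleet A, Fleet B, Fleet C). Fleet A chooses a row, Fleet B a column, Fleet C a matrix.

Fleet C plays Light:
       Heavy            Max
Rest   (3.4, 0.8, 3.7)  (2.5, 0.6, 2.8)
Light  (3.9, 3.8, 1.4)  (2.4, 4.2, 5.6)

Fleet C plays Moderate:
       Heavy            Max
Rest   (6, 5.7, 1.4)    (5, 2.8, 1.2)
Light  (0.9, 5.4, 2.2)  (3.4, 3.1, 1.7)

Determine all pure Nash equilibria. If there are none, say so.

There is no pure-strategy Nash equilibrium.

For each strategy profile, look for a profitable unilateral deviation.
(Rest, Heavy, Light): Fleet A can switch to Light (3.4 → 3.9). Not NE.
(Rest, Heavy, Moderate): Fleet C can switch to Light (1.4 → 3.7). Not NE.
(Rest, Max, Light): Fleet B can switch to Heavy (0.6 → 0.8). Not NE.
(Rest, Max, Moderate): Fleet B can switch to Heavy (2.8 → 5.7). Not NE.
(Light, Heavy, Light): Fleet B can switch to Max (3.8 → 4.2). Not NE.
(Light, Heavy, Moderate): Fleet A can switch to Rest (0.9 → 6). Not NE.
(The remaining 2 profiles each have a profitable deviation by the same check.)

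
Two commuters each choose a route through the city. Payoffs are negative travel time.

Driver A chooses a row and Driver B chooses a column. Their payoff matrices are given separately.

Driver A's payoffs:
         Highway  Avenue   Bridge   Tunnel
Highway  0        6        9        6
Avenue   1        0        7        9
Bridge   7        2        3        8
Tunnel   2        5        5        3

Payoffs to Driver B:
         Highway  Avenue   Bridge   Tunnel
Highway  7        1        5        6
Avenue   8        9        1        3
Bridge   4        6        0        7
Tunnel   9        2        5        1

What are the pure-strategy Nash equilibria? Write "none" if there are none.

(Highway, Highway): Driver A can switch to Avenue (0 → 1). Not NE.
(Highway, Avenue): Driver B can switch to Highway (1 → 7). Not NE.
(Highway, Bridge): Driver B can switch to Highway (5 → 7). Not NE.
(Highway, Tunnel): Driver A can switch to Avenue (6 → 9). Not NE.
(Avenue, Highway): Driver A can switch to Bridge (1 → 7). Not NE.
(Avenue, Avenue): Driver A can switch to Highway (0 → 6). Not NE.
(Avenue, Bridge): Driver A can switch to Highway (7 → 9). Not NE.
(Avenue, Tunnel): Driver B can switch to Highway (3 → 8). Not NE.
(Bridge, Highway): Driver B can switch to Avenue (4 → 6). Not NE.
(Bridge, Avenue): Driver A can switch to Highway (2 → 6). Not NE.
(Bridge, Bridge): Driver A can switch to Highway (3 → 9). Not NE.
(Bridge, Tunnel): Driver A can switch to Avenue (8 → 9). Not NE.
(The remaining 4 profiles each have a profitable deviation by the same check.)

There is no pure-strategy Nash equilibrium.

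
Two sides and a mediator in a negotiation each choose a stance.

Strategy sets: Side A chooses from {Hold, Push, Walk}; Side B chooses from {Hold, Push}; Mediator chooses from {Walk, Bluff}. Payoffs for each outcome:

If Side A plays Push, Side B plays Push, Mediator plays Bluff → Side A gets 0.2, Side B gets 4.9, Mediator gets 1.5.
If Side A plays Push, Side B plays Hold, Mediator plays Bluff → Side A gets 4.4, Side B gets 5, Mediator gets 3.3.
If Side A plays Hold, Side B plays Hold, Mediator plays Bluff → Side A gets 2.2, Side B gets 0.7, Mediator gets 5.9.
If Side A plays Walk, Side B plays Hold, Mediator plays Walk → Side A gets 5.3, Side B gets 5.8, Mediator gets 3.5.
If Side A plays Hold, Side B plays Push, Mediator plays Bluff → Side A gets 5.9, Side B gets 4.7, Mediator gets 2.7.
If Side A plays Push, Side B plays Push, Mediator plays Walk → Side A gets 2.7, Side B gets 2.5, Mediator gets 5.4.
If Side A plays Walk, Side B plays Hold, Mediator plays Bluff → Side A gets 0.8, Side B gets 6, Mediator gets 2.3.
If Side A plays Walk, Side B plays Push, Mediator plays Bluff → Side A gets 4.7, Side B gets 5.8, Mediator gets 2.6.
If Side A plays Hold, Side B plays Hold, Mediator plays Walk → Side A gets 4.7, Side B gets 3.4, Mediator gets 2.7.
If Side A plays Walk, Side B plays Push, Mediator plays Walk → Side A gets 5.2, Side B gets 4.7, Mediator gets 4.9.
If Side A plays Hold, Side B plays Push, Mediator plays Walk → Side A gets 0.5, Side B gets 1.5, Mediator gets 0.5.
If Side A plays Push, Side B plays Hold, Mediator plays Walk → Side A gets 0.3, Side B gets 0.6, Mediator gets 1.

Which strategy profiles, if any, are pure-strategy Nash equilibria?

The pure Nash equilibria are (Hold, Push, Bluff), (Push, Hold, Bluff), (Walk, Hold, Walk).

(Hold, Hold, Walk): Side A can switch to Walk (4.7 → 5.3). Not NE.
(Hold, Hold, Bluff): Side A can switch to Push (2.2 → 4.4). Not NE.
(Hold, Push, Walk): Side A can switch to Push (0.5 → 2.7). Not NE.
(Hold, Push, Bluff): Side A gets 5.9, best alternative 4.7; Side B gets 4.7, best alternative 0.7; Mediator gets 2.7, best alternative 0.5. No profitable deviation — NE.
(Push, Hold, Walk): Side A can switch to Hold (0.3 → 4.7). Not NE.
(Push, Hold, Bluff): Side A gets 4.4, best alternative 2.2; Side B gets 5, best alternative 4.9; Mediator gets 3.3, best alternative 1. No profitable deviation — NE.
(Push, Push, Walk): Side A can switch to Walk (2.7 → 5.2). Not NE.
(Push, Push, Bluff): Side A can switch to Hold (0.2 → 5.9). Not NE.
(Walk, Hold, Walk): Side A gets 5.3, best alternative 4.7; Side B gets 5.8, best alternative 4.7; Mediator gets 3.5, best alternative 2.3. No profitable deviation — NE.
(Walk, Hold, Bluff): Side A can switch to Hold (0.8 → 2.2). Not NE.
(Walk, Push, Walk): Side B can switch to Hold (4.7 → 5.8). Not NE.
(Walk, Push, Bluff): Side A can switch to Hold (4.7 → 5.9). Not NE.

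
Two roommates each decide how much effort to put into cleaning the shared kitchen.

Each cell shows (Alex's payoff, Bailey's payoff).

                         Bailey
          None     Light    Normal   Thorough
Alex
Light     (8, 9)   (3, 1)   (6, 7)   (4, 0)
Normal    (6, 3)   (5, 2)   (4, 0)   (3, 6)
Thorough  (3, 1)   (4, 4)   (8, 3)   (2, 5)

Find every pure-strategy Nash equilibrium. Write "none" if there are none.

(Light, None): Alex gets 8, best alternative 6; Bailey gets 9, best alternative 7. No profitable deviation — NE.
(Light, Light): Alex can switch to Normal (3 → 5). Not NE.
(Light, Normal): Alex can switch to Thorough (6 → 8). Not NE.
(Light, Thorough): Bailey can switch to None (0 → 9). Not NE.
(Normal, None): Alex can switch to Light (6 → 8). Not NE.
(Normal, Light): Bailey can switch to None (2 → 3). Not NE.
(Normal, Normal): Alex can switch to Light (4 → 6). Not NE.
(Normal, Thorough): Alex can switch to Light (3 → 4). Not NE.
(Thorough, None): Alex can switch to Light (3 → 8). Not NE.
(Thorough, Light): Alex can switch to Normal (4 → 5). Not NE.
(Thorough, Normal): Bailey can switch to Light (3 → 4). Not NE.
(The remaining 1 profile has a profitable deviation by the same check.)

Pure NE: (Light, None)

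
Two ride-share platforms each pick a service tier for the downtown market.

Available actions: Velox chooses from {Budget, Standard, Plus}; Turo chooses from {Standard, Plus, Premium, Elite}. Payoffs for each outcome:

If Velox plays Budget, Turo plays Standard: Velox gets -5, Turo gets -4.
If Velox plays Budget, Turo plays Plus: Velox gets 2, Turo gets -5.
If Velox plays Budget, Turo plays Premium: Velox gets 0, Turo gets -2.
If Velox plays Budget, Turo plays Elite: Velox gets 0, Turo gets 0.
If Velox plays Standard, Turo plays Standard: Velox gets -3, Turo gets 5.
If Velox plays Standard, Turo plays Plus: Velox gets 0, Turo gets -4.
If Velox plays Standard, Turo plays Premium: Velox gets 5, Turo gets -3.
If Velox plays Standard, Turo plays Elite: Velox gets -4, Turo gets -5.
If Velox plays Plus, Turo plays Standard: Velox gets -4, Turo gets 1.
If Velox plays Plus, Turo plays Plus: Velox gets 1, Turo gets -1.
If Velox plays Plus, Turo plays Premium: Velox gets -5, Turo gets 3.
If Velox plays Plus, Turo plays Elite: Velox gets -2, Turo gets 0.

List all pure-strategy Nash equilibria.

(Budget, Standard): Velox can switch to Standard (-5 → -3). Not NE.
(Budget, Plus): Turo can switch to Standard (-5 → -4). Not NE.
(Budget, Premium): Velox can switch to Standard (0 → 5). Not NE.
(Budget, Elite): Velox gets 0, best alternative -2; Turo gets 0, best alternative -2. No profitable deviation — NE.
(Standard, Standard): Velox gets -3, best alternative -4; Turo gets 5, best alternative -3. No profitable deviation — NE.
(Standard, Plus): Velox can switch to Budget (0 → 2). Not NE.
(Standard, Premium): Turo can switch to Standard (-3 → 5). Not NE.
(Standard, Elite): Velox can switch to Budget (-4 → 0). Not NE.
(The remaining 4 profiles each have a profitable deviation by the same check.)

(Budget, Elite); (Standard, Standard)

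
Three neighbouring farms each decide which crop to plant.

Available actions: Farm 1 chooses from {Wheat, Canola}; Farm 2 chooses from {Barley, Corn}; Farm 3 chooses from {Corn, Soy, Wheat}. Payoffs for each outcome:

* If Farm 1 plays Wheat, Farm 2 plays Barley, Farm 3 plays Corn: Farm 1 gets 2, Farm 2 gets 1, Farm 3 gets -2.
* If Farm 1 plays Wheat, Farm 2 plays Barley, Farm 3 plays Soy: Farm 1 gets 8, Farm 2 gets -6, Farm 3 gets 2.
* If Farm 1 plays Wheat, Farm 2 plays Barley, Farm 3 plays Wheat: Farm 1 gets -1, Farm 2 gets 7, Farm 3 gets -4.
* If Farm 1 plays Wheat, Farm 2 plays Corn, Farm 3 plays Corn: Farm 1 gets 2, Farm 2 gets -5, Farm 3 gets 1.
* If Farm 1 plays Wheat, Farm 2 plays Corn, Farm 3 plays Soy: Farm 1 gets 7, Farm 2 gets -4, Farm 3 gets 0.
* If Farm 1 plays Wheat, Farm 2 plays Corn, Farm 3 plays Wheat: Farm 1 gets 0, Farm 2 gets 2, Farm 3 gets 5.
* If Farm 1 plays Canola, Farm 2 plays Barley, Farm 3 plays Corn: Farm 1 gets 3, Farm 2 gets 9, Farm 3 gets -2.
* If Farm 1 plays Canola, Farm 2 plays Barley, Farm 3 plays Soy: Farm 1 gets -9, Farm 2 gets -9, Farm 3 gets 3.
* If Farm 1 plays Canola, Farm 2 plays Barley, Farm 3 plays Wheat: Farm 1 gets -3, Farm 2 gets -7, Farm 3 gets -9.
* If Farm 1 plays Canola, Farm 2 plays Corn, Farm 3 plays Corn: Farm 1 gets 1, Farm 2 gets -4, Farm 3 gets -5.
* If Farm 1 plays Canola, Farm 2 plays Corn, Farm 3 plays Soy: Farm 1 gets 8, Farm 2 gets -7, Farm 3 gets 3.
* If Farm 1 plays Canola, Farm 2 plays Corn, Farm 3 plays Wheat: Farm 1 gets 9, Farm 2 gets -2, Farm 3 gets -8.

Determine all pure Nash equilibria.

(Canola, Corn, Soy)

For each strategy profile, look for a profitable unilateral deviation.
(Wheat, Barley, Corn): Farm 1 can switch to Canola (2 → 3). Not NE.
(Wheat, Barley, Soy): Farm 2 can switch to Corn (-6 → -4). Not NE.
(Wheat, Barley, Wheat): Farm 3 can switch to Corn (-4 → -2). Not NE.
(Wheat, Corn, Corn): Farm 2 can switch to Barley (-5 → 1). Not NE.
(Wheat, Corn, Soy): Farm 1 can switch to Canola (7 → 8). Not NE.
(Wheat, Corn, Wheat): Farm 1 can switch to Canola (0 → 9). Not NE.
(Canola, Barley, Corn): Farm 3 can switch to Soy (-2 → 3). Not NE.
(Canola, Barley, Soy): Farm 1 can switch to Wheat (-9 → 8). Not NE.
(Canola, Barley, Wheat): Farm 1 can switch to Wheat (-3 → -1). Not NE.
(Canola, Corn, Corn): Farm 1 can switch to Wheat (1 → 2). Not NE.
(Canola, Corn, Soy): Farm 1 gets 8, best alternative 7; Farm 2 gets -7, best alternative -9; Farm 3 gets 3, best alternative -5. No profitable deviation — NE.
(The remaining 1 profile has a profitable deviation by the same check.)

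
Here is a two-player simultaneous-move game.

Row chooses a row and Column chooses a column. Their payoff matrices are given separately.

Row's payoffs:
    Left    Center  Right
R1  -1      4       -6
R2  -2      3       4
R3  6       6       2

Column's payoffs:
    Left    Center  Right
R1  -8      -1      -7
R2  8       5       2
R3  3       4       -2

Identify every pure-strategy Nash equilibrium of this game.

Pure NE: (R3, Center)

Row against Left: payoffs -1, -2, 6 → best response R3.
Row against Center: payoffs 4, 3, 6 → best response R3.
Row against Right: payoffs -6, 4, 2 → best response R2.
Column against R1: payoffs -8, -1, -7 → best response Center.
Column against R2: payoffs 8, 5, 2 → best response Left.
Column against R3: payoffs 3, 4, -2 → best response Center.
Mutual best responses: (R3, Center).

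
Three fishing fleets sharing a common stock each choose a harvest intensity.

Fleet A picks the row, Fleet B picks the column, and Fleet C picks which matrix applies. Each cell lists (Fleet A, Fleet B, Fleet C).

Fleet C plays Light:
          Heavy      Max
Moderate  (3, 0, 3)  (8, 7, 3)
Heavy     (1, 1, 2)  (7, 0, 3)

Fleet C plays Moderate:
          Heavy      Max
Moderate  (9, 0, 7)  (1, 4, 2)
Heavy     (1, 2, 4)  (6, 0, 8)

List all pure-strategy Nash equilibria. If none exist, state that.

(Moderate, Heavy, Light): Fleet B can switch to Max (0 → 7). Not NE.
(Moderate, Heavy, Moderate): Fleet B can switch to Max (0 → 4). Not NE.
(Moderate, Max, Light): Fleet A gets 8, best alternative 7; Fleet B gets 7, best alternative 0; Fleet C gets 3, best alternative 2. No profitable deviation — NE.
(Moderate, Max, Moderate): Fleet A can switch to Heavy (1 → 6). Not NE.
(Heavy, Heavy, Light): Fleet A can switch to Moderate (1 → 3). Not NE.
(Heavy, Heavy, Moderate): Fleet A can switch to Moderate (1 → 9). Not NE.
(Heavy, Max, Light): Fleet A can switch to Moderate (7 → 8). Not NE.
(The remaining 1 profile has a profitable deviation by the same check.)

Pure NE: (Moderate, Max, Light)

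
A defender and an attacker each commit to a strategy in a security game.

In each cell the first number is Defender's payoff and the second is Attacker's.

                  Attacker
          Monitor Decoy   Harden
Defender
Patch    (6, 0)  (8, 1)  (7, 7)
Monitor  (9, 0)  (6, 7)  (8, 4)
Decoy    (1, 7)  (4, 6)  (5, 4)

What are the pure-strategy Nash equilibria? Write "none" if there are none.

Defender against Monitor: payoffs 6, 9, 1 → best response Monitor.
Defender against Decoy: payoffs 8, 6, 4 → best response Patch.
Defender against Harden: payoffs 7, 8, 5 → best response Monitor.
Attacker against Patch: payoffs 0, 1, 7 → best response Harden.
Attacker against Monitor: payoffs 0, 7, 4 → best response Decoy.
Attacker against Decoy: payoffs 7, 6, 4 → best response Monitor.
No profile is a mutual best response for all players.

This game has no pure Nash equilibrium.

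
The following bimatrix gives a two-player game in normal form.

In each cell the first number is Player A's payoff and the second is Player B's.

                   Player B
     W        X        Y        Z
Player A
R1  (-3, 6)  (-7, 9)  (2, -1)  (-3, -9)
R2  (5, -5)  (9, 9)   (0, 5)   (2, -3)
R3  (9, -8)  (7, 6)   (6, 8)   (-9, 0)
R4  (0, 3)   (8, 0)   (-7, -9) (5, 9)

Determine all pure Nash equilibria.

The pure Nash equilibria are (R2, X), (R3, Y), (R4, Z).

Player A against W: payoffs -3, 5, 9, 0 → best response R3.
Player A against X: payoffs -7, 9, 7, 8 → best response R2.
Player A against Y: payoffs 2, 0, 6, -7 → best response R3.
Player A against Z: payoffs -3, 2, -9, 5 → best response R4.
Player B against R1: payoffs 6, 9, -1, -9 → best response X.
Player B against R2: payoffs -5, 9, 5, -3 → best response X.
Player B against R3: payoffs -8, 6, 8, 0 → best response Y.
Player B against R4: payoffs 3, 0, -9, 9 → best response Z.
Mutual best responses: (R2, X); (R3, Y); (R4, Z).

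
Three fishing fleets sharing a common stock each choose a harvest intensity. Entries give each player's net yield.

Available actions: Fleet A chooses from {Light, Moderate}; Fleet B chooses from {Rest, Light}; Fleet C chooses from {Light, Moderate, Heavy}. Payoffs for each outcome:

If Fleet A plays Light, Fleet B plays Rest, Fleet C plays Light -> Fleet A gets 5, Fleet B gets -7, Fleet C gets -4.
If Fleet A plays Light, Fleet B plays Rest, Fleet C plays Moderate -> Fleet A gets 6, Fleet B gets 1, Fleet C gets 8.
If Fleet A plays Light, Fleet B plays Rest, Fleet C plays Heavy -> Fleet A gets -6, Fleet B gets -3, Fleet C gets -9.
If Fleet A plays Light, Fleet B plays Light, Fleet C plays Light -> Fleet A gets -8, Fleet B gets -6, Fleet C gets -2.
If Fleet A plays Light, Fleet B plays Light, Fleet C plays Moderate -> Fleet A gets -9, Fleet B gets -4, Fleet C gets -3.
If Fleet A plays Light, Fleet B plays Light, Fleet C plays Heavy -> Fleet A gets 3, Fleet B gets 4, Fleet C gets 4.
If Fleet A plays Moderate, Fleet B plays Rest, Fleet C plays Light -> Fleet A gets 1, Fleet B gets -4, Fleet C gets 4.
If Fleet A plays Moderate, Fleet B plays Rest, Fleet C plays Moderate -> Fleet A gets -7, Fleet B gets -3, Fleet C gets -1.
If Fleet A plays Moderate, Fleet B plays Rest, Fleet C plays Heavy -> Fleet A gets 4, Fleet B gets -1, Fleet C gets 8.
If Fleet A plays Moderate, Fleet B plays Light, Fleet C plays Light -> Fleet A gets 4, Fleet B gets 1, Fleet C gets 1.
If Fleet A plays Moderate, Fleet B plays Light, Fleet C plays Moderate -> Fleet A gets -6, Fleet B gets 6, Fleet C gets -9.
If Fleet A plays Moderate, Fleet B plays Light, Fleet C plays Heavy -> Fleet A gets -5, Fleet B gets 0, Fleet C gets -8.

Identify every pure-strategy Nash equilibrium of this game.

Fleet A against (Rest, Light): payoffs 5, 1 → best response Light.
Fleet A against (Rest, Moderate): payoffs 6, -7 → best response Light.
Fleet A against (Rest, Heavy): payoffs -6, 4 → best response Moderate.
Fleet A against (Light, Light): payoffs -8, 4 → best response Moderate.
Fleet A against (Light, Moderate): payoffs -9, -6 → best response Moderate.
Fleet A against (Light, Heavy): payoffs 3, -5 → best response Light.
Fleet B against (Light, Light): payoffs -7, -6 → best response Light.
Fleet B against (Light, Moderate): payoffs 1, -4 → best response Rest.
Fleet B against (Light, Heavy): payoffs -3, 4 → best response Light.
Fleet B against (Moderate, Light): payoffs -4, 1 → best response Light.
Fleet B against (Moderate, Moderate): payoffs -3, 6 → best response Light.
Fleet B against (Moderate, Heavy): payoffs -1, 0 → best response Light.
Fleet C against (Light, Rest): payoffs -4, 8, -9 → best response Moderate.
Fleet C against (Light, Light): payoffs -2, -3, 4 → best response Heavy.
Fleet C against (Moderate, Rest): payoffs 4, -1, 8 → best response Heavy.
Fleet C against (Moderate, Light): payoffs 1, -9, -8 → best response Light.
Mutual best responses: (Light, Rest, Moderate); (Light, Light, Heavy); (Moderate, Light, Light).

The pure Nash equilibria are (Light, Rest, Moderate) and (Light, Light, Heavy) and (Moderate, Light, Light).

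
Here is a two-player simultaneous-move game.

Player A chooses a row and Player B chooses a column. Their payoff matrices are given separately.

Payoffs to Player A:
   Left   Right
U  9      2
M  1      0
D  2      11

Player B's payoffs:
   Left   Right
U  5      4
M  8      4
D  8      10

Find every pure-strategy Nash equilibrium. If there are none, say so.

Player A against Left: payoffs 9, 1, 2 → best response U.
Player A against Right: payoffs 2, 0, 11 → best response D.
Player B against U: payoffs 5, 4 → best response Left.
Player B against M: payoffs 8, 4 → best response Left.
Player B against D: payoffs 8, 10 → best response Right.
Mutual best responses: (U, Left); (D, Right).

The pure Nash equilibria are (U, Left); (D, Right).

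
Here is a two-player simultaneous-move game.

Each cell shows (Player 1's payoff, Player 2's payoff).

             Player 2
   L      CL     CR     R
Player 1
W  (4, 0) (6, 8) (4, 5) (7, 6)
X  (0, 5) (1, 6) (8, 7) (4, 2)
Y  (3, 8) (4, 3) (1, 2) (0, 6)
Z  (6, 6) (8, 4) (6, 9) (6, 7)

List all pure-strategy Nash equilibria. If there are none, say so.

Mark each player's best response to every combination of opponents' strategies; a profile where every player is best-responding is a pure Nash equilibrium.
Player 1 against L: payoffs 4, 0, 3, 6 → best response Z.
Player 1 against CL: payoffs 6, 1, 4, 8 → best response Z.
Player 1 against CR: payoffs 4, 8, 1, 6 → best response X.
Player 1 against R: payoffs 7, 4, 0, 6 → best response W.
Player 2 against W: payoffs 0, 8, 5, 6 → best response CL.
Player 2 against X: payoffs 5, 6, 7, 2 → best response CR.
Player 2 against Y: payoffs 8, 3, 2, 6 → best response L.
Player 2 against Z: payoffs 6, 4, 9, 7 → best response CR.
Mutual best responses: (X, CR).

(X, CR)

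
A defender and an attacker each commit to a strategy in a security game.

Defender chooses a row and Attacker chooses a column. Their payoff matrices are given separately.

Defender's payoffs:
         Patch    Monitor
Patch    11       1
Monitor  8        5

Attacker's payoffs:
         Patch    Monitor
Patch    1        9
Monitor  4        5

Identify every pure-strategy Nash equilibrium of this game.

Defender against Patch: payoffs 11, 8 → best response Patch.
Defender against Monitor: payoffs 1, 5 → best response Monitor.
Attacker against Patch: payoffs 1, 9 → best response Monitor.
Attacker against Monitor: payoffs 4, 5 → best response Monitor.
Mutual best responses: (Monitor, Monitor).

Pure NE: (Monitor, Monitor)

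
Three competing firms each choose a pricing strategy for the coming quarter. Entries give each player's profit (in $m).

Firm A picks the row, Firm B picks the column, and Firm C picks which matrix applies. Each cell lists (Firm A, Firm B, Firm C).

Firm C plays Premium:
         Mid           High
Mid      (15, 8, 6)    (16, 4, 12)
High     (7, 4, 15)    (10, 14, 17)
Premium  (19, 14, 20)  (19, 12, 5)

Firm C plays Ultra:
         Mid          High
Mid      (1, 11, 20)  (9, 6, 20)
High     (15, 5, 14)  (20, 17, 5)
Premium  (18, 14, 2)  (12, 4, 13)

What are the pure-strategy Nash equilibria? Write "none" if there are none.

Pure NE: (Premium, Mid, Premium)

Mark each player's best response to every combination of opponents' strategies; a profile where every player is best-responding is a pure Nash equilibrium.
Firm A against (Mid, Premium): payoffs 15, 7, 19 → best response Premium.
Firm A against (Mid, Ultra): payoffs 1, 15, 18 → best response Premium.
Firm A against (High, Premium): payoffs 16, 10, 19 → best response Premium.
Firm A against (High, Ultra): payoffs 9, 20, 12 → best response High.
Firm B against (Mid, Premium): payoffs 8, 4 → best response Mid.
Firm B against (Mid, Ultra): payoffs 11, 6 → best response Mid.
Firm B against (High, Premium): payoffs 4, 14 → best response High.
Firm B against (High, Ultra): payoffs 5, 17 → best response High.
Firm B against (Premium, Premium): payoffs 14, 12 → best response Mid.
Firm B against (Premium, Ultra): payoffs 14, 4 → best response Mid.
Firm C against (Mid, Mid): payoffs 6, 20 → best response Ultra.
Firm C against (Mid, High): payoffs 12, 20 → best response Ultra.
Firm C against (High, Mid): payoffs 15, 14 → best response Premium.
Firm C against (High, High): payoffs 17, 5 → best response Premium.
Firm C against (Premium, Mid): payoffs 20, 2 → best response Premium.
Firm C against (Premium, High): payoffs 5, 13 → best response Ultra.
Mutual best responses: (Premium, Mid, Premium).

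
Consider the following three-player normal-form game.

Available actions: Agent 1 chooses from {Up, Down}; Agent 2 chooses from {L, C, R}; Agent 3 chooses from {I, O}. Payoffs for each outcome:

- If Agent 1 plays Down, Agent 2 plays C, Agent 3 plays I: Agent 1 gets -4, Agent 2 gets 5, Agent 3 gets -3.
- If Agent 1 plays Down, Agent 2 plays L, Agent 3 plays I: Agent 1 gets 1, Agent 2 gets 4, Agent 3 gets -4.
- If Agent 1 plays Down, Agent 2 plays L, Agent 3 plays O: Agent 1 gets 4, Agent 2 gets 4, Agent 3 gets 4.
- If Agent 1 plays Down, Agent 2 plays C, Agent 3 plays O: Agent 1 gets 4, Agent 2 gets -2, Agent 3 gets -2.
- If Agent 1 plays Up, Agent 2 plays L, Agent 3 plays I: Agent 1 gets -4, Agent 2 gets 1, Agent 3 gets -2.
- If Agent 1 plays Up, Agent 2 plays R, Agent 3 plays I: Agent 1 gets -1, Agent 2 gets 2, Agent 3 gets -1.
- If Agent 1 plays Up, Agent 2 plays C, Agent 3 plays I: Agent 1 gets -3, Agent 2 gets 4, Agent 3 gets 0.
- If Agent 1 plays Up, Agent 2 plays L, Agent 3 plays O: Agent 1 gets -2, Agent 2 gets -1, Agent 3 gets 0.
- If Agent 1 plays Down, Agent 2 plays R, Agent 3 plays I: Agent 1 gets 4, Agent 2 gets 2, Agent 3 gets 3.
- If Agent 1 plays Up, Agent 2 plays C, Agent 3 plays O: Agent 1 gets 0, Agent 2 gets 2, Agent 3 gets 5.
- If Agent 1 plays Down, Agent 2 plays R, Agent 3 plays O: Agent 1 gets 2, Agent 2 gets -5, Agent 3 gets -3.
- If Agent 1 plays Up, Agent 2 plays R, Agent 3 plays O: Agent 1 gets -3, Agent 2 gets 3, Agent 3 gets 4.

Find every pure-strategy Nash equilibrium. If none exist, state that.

(Down, L, O)

(Up, L, I): Agent 1 can switch to Down (-4 → 1). Not NE.
(Up, L, O): Agent 1 can switch to Down (-2 → 4). Not NE.
(Up, C, I): Agent 3 can switch to O (0 → 5). Not NE.
(Up, C, O): Agent 1 can switch to Down (0 → 4). Not NE.
(Up, R, I): Agent 1 can switch to Down (-1 → 4). Not NE.
(Up, R, O): Agent 1 can switch to Down (-3 → 2). Not NE.
(Down, L, I): Agent 2 can switch to C (4 → 5). Not NE.
(Down, L, O): Agent 1 gets 4, best alternative -2; Agent 2 gets 4, best alternative -2; Agent 3 gets 4, best alternative -4. No profitable deviation — NE.
(Down, C, I): Agent 1 can switch to Up (-4 → -3). Not NE.
(The remaining 3 profiles each have a profitable deviation by the same check.)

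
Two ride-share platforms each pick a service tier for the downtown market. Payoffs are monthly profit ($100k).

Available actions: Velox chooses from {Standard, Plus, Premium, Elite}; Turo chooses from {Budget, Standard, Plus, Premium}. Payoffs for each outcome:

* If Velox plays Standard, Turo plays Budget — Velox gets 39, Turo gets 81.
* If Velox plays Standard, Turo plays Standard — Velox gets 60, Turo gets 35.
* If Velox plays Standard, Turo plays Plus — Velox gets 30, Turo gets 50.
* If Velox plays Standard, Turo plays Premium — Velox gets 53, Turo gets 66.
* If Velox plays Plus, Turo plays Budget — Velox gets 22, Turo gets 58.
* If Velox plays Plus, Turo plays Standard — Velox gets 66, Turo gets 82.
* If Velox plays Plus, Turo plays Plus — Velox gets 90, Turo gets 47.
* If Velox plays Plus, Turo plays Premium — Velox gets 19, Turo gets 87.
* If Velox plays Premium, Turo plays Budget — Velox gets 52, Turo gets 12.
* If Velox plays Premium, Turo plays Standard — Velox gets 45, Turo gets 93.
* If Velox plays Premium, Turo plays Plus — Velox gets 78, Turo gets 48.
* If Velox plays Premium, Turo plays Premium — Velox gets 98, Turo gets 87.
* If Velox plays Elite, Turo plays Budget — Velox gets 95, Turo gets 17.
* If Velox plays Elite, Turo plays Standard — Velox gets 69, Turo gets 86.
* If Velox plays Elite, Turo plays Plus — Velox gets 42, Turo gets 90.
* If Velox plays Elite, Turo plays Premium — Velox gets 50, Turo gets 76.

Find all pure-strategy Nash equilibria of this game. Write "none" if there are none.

Velox against Budget: payoffs 39, 22, 52, 95 → best response Elite.
Velox against Standard: payoffs 60, 66, 45, 69 → best response Elite.
Velox against Plus: payoffs 30, 90, 78, 42 → best response Plus.
Velox against Premium: payoffs 53, 19, 98, 50 → best response Premium.
Turo against Standard: payoffs 81, 35, 50, 66 → best response Budget.
Turo against Plus: payoffs 58, 82, 47, 87 → best response Premium.
Turo against Premium: payoffs 12, 93, 48, 87 → best response Standard.
Turo against Elite: payoffs 17, 86, 90, 76 → best response Plus.
No profile is a mutual best response for all players.

No pure-strategy Nash equilibrium.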